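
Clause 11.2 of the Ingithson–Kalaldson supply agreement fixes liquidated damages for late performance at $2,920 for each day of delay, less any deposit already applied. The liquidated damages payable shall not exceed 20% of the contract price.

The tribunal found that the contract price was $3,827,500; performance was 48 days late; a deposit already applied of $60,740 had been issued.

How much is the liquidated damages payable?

Per-day damages: 48 × $2,920 = $140,160
Less deposit already applied: $140,160 − $60,740 = $79,420
Cap: 20% of $3,827,500 = $765,500
Cap at $765,500: $79,420 is within the cap, no reduction.

$79,420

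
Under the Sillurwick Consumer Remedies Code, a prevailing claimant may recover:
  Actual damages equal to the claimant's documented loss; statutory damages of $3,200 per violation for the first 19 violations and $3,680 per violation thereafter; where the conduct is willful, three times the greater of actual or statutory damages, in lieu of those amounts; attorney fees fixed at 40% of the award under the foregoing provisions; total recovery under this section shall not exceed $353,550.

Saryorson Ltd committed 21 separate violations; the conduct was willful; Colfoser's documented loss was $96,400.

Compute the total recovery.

$353,550

First 19 violations: 19 × $3,200 = $60,800
Remaining violations: (21 − 19) × $3,680 = $7,360
Statutory damages: $60,800 + $7,360 = $68,160
Greater of actual damages ($96,400) or statutory damages ($68,160): $96,400
Trebled: 3 × $96,400 = $289,200
Attorney fees: 40% of $289,200 = $115,680
Total before cap: $289,200 + $115,680 = $404,880
Cap at $353,550: $404,880 exceeds the cap → $353,550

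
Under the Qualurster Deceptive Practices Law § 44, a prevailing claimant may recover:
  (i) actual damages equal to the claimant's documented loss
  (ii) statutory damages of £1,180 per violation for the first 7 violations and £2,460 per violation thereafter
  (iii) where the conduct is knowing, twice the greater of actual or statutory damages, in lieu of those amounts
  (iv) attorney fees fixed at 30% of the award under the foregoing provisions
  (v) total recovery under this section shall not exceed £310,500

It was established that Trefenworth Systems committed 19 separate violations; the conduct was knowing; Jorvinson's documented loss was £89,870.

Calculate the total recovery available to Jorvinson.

First 7 violations: 7 × £1,180 = £8,260
Remaining violations: (19 − 7) × £2,460 = £29,520
Statutory damages: £8,260 + £29,520 = £37,780
Greater of actual damages (£89,870) or statutory damages (£37,780): £89,870
Doubled: 2 × £89,870 = £179,740
Attorney fees: 30% of £179,740 = £53,922
Total before cap: £179,740 + £53,922 = £233,662
Cap at £310,500: £233,662 is within the cap, no reduction.

Total recovery: £233,662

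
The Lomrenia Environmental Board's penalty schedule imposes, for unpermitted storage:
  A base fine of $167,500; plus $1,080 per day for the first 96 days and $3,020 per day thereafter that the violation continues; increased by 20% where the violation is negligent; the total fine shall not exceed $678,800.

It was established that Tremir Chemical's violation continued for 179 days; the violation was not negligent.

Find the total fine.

First 96 days: 96 × $1,080 = $103,680
Remaining days: (179 − 96) × $3,020 = $250,660
Per-day component: $103,680 + $250,660 = $354,340
Base plus per-day: $167,500 + $354,340 = $521,840
The violation was not negligent: no 20% increase.
Cap at $678,800: $521,840 is within the cap, no reduction.

$521,840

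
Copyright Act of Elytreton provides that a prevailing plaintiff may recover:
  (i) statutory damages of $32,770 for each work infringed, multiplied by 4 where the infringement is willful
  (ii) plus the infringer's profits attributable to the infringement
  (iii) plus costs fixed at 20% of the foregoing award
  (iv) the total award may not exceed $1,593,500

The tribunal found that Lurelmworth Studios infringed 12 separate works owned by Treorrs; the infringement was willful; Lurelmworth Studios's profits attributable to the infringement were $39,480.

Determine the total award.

Statutory damages: 12 × $32,770 = $393,240
Multiplied by 4: 4 × $393,240 = $1,572,960
Combined award: $1,572,960 + $39,480 = $1,612,440
Costs: 20% of $1,612,440 = $322,488
Award plus costs: $1,612,440 + $322,488 = $1,934,928
Cap at $1,593,500: $1,934,928 exceeds the cap → $1,593,500

$1,593,500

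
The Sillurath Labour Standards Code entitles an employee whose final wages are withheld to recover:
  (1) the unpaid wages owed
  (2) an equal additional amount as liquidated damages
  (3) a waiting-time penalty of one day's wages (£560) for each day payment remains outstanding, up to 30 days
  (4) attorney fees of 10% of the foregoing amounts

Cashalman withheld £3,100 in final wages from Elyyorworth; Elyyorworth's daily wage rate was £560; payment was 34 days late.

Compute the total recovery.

£25,300

Liquidated damages (equal amount): £3,100
Penalty days: min(34, 30) = 30
Waiting-time penalty: 30 × £560 = £16,800
Subtotal: £3,100 + £3,100 + £16,800 = £23,000
Attorney fees: 10% of £23,000 = £2,300
Total award: £23,000 + £2,300 = £25,300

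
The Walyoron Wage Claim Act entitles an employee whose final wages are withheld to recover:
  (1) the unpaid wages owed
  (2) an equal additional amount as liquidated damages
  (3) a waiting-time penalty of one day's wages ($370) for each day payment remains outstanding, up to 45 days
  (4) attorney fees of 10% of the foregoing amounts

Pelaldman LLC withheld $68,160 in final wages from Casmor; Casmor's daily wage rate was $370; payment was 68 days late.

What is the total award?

$168,267

Liquidated damages (equal amount): $68,160
Penalty days: min(68, 45) = 45
Waiting-time penalty: 45 × $370 = $16,650
Subtotal: $68,160 + $68,160 + $16,650 = $152,970
Attorney fees: 10% of $152,970 = $15,297
Total award: $152,970 + $15,297 = $168,267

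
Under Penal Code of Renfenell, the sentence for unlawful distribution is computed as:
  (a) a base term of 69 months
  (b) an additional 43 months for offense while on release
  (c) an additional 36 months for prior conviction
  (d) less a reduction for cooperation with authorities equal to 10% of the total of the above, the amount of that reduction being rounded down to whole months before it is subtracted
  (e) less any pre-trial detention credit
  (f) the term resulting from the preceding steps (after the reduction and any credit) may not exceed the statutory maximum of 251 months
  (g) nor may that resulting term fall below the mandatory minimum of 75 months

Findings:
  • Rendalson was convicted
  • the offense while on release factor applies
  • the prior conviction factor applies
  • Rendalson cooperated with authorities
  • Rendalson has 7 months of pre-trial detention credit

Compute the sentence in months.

Offense while on release enhancement: +43 months
Prior conviction enhancement: +36 months
Adjusted term: 69 months + 43 months + 36 months = 148 months
Cooperation with authorities reduction: 10% of 148 months = 14 months (rounded down)
After reduction: 148 − 14 = 134 months
Less pre-trial detention credit: 134 months − 7 months = 127 months
Cap at 251 months: 127 months is within the cap, no reduction.
Minimum 75 months: 127 months meets the minimum, no increase.

127 months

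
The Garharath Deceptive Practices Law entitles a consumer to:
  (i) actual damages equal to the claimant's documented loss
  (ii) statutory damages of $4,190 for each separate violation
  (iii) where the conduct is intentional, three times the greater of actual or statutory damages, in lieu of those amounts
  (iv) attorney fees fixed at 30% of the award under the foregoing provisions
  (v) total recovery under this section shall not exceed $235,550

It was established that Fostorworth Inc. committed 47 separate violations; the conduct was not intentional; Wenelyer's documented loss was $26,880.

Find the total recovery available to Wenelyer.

Statutory damages: 47 × $4,190 = $196,930
Conduct not intentional: the in-lieu enhancement does not apply.
Actual plus statutory damages: $26,880 + $196,930 = $223,810
Attorney fees: 30% of $223,810 = $67,143
Total before cap: $223,810 + $67,143 = $290,953
Cap at $235,550: $290,953 exceeds the cap → $235,550

Total recovery: $235,550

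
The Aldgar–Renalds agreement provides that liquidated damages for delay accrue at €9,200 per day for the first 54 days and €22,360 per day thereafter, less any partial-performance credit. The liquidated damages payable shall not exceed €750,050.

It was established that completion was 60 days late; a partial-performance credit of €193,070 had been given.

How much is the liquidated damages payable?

First 54 days: 54 × €9,200 = €496,800
Remaining days: (60 − 54) × €22,360 = €134,160
Accrued per-day damages: €496,800 + €134,160 = €630,960
Less partial-performance credit: €630,960 − €193,070 = €437,890
Cap at €750,050: €437,890 is within the cap, no reduction.

€437,890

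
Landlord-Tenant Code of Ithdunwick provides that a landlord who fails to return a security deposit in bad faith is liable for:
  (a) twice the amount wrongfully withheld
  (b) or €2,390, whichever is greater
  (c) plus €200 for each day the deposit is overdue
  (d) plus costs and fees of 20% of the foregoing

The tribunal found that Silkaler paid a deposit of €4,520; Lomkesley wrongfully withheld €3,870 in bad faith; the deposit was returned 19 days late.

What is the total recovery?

Doubled: 2 × €3,870 = €7,740
Minimum €2,390: €7,740 meets the minimum, no increase.
Late-return penalty: 19 × €200 = €3,800
Damages plus late penalty: €7,740 + €3,800 = €11,540
Costs and fees: 20% of €11,540 = €2,308
Total recovery: €11,540 + €2,308 = €13,848

Recovery: €13,848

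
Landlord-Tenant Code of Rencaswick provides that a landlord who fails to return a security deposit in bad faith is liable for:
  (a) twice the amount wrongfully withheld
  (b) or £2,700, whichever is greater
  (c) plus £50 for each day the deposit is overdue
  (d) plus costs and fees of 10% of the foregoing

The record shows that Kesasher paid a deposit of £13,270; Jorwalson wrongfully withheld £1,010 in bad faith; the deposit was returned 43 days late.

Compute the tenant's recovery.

£5,335

Doubled: 2 × £1,010 = £2,020
Minimum £2,700: £2,020 is below the minimum → £2,700
Late-return penalty: 43 × £50 = £2,150
Damages plus late penalty: £2,700 + £2,150 = £4,850
Costs and fees: 10% of £4,850 = £485
Total recovery: £4,850 + £485 = £5,335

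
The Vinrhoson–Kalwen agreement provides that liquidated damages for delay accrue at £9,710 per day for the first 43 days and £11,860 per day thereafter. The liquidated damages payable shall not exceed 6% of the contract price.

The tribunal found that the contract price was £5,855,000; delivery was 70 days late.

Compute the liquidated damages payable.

£351,300

First 43 days: 43 × £9,710 = £417,530
Remaining days: (70 − 43) × £11,860 = £320,220
Accrued per-day damages: £417,530 + £320,220 = £737,750
Cap: 6% of £5,855,000 = £351,300
Cap at £351,300: £737,750 exceeds the cap → £351,300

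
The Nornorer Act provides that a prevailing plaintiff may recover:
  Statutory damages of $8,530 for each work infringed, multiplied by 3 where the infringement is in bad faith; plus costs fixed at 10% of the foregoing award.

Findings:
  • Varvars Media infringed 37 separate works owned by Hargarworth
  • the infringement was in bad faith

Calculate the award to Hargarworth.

$1,041,513

Statutory damages: 37 × $8,530 = $315,610
Trebled: 3 × $315,610 = $946,830
Costs: 10% of $946,830 = $94,683
Award plus costs: $946,830 + $94,683 = $1,041,513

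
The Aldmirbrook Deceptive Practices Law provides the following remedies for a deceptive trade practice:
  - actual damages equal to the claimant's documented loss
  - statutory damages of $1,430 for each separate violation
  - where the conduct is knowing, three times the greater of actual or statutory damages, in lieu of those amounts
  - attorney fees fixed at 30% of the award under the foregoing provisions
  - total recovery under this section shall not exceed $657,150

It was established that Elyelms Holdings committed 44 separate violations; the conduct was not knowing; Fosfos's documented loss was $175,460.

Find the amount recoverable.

Total recovery: $309,894

Statutory damages: 44 × $1,430 = $62,920
Conduct not knowing: the in-lieu enhancement does not apply.
Actual plus statutory damages: $175,460 + $62,920 = $238,380
Attorney fees: 30% of $238,380 = $71,514
Total before cap: $238,380 + $71,514 = $309,894
Cap at $657,150: $309,894 is within the cap, no reduction.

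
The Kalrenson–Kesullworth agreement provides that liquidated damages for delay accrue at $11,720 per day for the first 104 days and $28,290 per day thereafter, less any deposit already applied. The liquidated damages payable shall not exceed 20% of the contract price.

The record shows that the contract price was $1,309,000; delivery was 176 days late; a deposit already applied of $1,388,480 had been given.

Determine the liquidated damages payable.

First 104 days: 104 × $11,720 = $1,218,880
Remaining days: (176 − 104) × $28,290 = $2,036,880
Accrued per-day damages: $1,218,880 + $2,036,880 = $3,255,760
Less deposit already applied: $3,255,760 − $1,388,480 = $1,867,280
Cap: 20% of $1,309,000 = $261,800
Cap at $261,800: $1,867,280 exceeds the cap → $261,800

$261,800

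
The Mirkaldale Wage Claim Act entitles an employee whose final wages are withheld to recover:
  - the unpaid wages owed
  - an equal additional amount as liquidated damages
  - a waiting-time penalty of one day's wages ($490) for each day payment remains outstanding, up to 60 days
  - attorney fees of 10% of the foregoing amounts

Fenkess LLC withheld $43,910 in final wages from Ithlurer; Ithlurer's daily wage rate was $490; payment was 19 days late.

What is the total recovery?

Liquidated damages (equal amount): $43,910
Penalty days: min(19, 60) = 19
Waiting-time penalty: 19 × $490 = $9,310
Subtotal: $43,910 + $43,910 + $9,310 = $97,130
Attorney fees: 10% of $97,130 = $9,713
Total award: $97,130 + $9,713 = $106,843

$106,843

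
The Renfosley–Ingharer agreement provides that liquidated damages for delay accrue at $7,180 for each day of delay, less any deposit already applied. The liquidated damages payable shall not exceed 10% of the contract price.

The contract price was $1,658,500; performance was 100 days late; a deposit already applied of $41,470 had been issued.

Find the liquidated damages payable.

Per-day damages: 100 × $7,180 = $718,000
Less deposit already applied: $718,000 − $41,470 = $676,530
Cap: 10% of $1,658,500 = $165,850
Cap at $165,850: $676,530 exceeds the cap → $165,850

$165,850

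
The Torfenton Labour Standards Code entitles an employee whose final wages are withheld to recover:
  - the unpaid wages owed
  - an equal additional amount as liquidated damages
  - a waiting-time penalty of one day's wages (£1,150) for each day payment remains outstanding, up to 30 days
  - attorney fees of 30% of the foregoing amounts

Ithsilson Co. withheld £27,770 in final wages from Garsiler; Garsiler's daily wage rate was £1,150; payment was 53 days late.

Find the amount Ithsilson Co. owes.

Liquidated damages (equal amount): £27,770
Penalty days: min(53, 30) = 30
Waiting-time penalty: 30 × £1,150 = £34,500
Subtotal: £27,770 + £27,770 + £34,500 = £90,040
Attorney fees: 30% of £90,040 = £27,012
Total award: £90,040 + £27,012 = £117,052

£117,052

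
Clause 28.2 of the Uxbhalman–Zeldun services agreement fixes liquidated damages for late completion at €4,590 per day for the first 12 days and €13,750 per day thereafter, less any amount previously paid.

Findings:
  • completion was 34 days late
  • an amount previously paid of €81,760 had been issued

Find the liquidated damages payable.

First 12 days: 12 × €4,590 = €55,080
Remaining days: (34 − 12) × €13,750 = €302,500
Accrued per-day damages: €55,080 + €302,500 = €357,580
Less amount previously paid: €357,580 − €81,760 = €275,820

Liquidated damages: €275,820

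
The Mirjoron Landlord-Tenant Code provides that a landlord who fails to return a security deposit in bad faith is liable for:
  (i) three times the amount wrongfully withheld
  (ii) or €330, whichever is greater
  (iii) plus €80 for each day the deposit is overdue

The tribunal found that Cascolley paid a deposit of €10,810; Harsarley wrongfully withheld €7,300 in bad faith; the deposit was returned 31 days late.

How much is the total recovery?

Trebled: 3 × €7,300 = €21,900
Minimum €330: €21,900 meets the minimum, no increase.
Late-return penalty: 31 × €80 = €2,480
Damages plus late penalty: €21,900 + €2,480 = €24,380

€24,380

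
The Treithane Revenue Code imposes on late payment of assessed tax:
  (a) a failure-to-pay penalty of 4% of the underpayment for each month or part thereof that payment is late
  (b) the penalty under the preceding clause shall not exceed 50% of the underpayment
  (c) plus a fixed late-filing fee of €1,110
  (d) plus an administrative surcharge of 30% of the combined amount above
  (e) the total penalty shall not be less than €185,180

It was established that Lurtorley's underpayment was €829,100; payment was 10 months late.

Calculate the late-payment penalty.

€432,575

Accrued rate: 4% × 10 = 40%, capped at 50% → 40%
Failure-to-pay penalty: 40% of €829,100 = €331,640
Penalty before surcharge: €331,640 + €1,110 = €332,750
Administrative surcharge: 30% of €332,750 = €99,825
Total penalty: €332,750 + €99,825 = €432,575
Minimum €185,180: €432,575 meets the minimum, no increase.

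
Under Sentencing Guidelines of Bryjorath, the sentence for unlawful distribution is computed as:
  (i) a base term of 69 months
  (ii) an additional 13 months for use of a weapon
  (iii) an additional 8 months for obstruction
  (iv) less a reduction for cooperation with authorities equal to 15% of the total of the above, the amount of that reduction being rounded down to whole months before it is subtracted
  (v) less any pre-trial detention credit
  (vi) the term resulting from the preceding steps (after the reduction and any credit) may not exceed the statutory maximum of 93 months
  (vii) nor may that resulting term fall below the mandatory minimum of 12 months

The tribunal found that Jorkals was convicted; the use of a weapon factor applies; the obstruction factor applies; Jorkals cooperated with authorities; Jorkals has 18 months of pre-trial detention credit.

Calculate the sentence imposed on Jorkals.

Use of a weapon enhancement: +13 months
Obstruction enhancement: +8 months
Adjusted term: 69 months + 13 months + 8 months = 90 months
Cooperation with authorities reduction: 15% of 90 months = 13 months (rounded down)
After reduction: 90 − 13 = 77 months
Less pre-trial detention credit: 77 months − 18 months = 59 months
Cap at 93 months: 59 months is within the cap, no reduction.
Minimum 12 months: 59 months meets the minimum, no increase.

59 months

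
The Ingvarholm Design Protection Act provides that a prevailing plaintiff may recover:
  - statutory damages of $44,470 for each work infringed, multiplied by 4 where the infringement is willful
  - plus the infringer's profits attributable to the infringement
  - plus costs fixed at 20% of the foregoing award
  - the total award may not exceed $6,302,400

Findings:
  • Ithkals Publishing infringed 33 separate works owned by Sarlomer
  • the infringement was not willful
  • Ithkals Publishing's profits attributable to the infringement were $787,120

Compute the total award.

Statutory damages: 33 × $44,470 = $1,467,510
Infringement not willful: no ×4 enhancement.
Combined award: $1,467,510 + $787,120 = $2,254,630
Costs: 20% of $2,254,630 = $450,926
Award plus costs: $2,254,630 + $450,926 = $2,705,556
Cap at $6,302,400: $2,705,556 is within the cap, no reduction.

$2,705,556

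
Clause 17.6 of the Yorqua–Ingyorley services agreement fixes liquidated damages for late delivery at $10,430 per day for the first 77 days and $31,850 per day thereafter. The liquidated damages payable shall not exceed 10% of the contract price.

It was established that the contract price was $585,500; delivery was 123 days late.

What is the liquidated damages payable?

$58,550

First 77 days: 77 × $10,430 = $803,110
Remaining days: (123 − 77) × $31,850 = $1,465,100
Accrued per-day damages: $803,110 + $1,465,100 = $2,268,210
Cap: 10% of $585,500 = $58,550
Cap at $58,550: $2,268,210 exceeds the cap → $58,550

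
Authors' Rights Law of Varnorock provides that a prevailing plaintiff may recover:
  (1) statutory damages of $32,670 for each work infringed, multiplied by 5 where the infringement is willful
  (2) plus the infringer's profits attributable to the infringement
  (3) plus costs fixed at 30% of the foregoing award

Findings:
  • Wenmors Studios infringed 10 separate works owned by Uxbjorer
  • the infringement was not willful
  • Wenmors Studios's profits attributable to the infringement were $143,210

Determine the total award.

Statutory damages: 10 × $32,670 = $326,700
Infringement not willful: no ×5 enhancement.
Combined award: $326,700 + $143,210 = $469,910
Costs: 30% of $469,910 = $140,973
Award plus costs: $469,910 + $140,973 = $610,883

$610,883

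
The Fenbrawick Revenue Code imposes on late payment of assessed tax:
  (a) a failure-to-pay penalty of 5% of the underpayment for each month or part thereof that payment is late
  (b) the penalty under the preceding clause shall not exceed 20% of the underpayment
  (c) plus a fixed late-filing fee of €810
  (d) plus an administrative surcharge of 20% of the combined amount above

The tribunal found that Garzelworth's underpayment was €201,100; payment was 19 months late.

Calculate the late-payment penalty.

Accrued rate: 5% × 19 = 95%, capped at 20% → 20%
Failure-to-pay penalty: 20% of €201,100 = €40,220
Penalty before surcharge: €40,220 + €810 = €41,030
Administrative surcharge: 20% of €41,030 = €8,206
Total penalty: €41,030 + €8,206 = €49,236

€49,236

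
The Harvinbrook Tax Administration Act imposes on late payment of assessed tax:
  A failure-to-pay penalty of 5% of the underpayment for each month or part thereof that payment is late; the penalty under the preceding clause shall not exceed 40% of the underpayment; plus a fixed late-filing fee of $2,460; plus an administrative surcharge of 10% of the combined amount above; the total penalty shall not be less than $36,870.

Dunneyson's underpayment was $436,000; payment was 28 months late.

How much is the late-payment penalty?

Accrued rate: 5% × 28 = 140%, capped at 40% → 40%
Failure-to-pay penalty: 40% of $436,000 = $174,400
Penalty before surcharge: $174,400 + $2,460 = $176,860
Administrative surcharge: 10% of $176,860 = $17,686
Total penalty: $176,860 + $17,686 = $194,546
Minimum $36,870: $194,546 meets the minimum, no increase.

$194,546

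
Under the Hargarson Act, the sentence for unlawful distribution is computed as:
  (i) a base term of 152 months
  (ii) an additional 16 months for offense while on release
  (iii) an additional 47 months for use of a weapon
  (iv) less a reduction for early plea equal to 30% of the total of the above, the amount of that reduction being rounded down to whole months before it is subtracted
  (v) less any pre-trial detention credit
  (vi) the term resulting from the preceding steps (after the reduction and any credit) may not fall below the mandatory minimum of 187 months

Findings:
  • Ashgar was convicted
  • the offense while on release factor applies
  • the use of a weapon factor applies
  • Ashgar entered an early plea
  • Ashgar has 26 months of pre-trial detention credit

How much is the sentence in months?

Offense while on release enhancement: +16 months
Use of a weapon enhancement: +47 months
Adjusted term: 152 months + 16 months + 47 months = 215 months
Early plea reduction: 30% of 215 months = 64 months (rounded down)
After reduction: 215 − 64 = 151 months
Less pre-trial detention credit: 151 months − 26 months = 125 months
Minimum 187 months: 125 months is below the minimum → 187 months

187 months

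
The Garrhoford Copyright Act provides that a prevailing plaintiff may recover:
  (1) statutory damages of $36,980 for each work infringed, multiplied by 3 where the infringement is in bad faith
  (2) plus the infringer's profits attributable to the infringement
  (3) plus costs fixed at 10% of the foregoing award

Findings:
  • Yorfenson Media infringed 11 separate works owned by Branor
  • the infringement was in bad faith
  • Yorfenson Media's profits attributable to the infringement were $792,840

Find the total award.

$2,214,498

Statutory damages: 11 × $36,980 = $406,780
Trebled: 3 × $406,780 = $1,220,340
Combined award: $1,220,340 + $792,840 = $2,013,180
Costs: 10% of $2,013,180 = $201,318
Award plus costs: $2,013,180 + $201,318 = $2,214,498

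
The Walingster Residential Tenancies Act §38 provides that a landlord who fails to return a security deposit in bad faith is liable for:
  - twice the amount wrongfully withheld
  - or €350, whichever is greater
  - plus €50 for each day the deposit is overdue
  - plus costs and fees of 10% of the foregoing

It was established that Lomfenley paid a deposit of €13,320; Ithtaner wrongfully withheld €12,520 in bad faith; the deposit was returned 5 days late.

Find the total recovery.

Doubled: 2 × €12,520 = €25,040
Minimum €350: €25,040 meets the minimum, no increase.
Late-return penalty: 5 × €50 = €250
Damages plus late penalty: €25,040 + €250 = €25,290
Costs and fees: 10% of €25,290 = €2,529
Total recovery: €25,290 + €2,529 = €27,819

€27,819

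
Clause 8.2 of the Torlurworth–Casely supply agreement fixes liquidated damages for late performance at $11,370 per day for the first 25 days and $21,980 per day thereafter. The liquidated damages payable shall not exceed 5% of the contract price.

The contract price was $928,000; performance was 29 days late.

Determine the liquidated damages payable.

First 25 days: 25 × $11,370 = $284,250
Remaining days: (29 − 25) × $21,980 = $87,920
Accrued per-day damages: $284,250 + $87,920 = $372,170
Cap: 5% of $928,000 = $46,400
Cap at $46,400: $372,170 exceeds the cap → $46,400

$46,400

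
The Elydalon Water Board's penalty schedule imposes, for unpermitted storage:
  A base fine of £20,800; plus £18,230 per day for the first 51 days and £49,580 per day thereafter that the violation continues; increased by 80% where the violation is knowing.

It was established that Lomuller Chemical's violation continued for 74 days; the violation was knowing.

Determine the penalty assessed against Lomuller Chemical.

£3,763,566

First 51 days: 51 × £18,230 = £929,730
Remaining days: (74 − 51) × £49,580 = £1,140,340
Per-day component: £929,730 + £1,140,340 = £2,070,070
Base plus per-day: £20,800 + £2,070,070 = £2,090,870
Enhancement: 80% of £2,090,870 = £1,672,696
Enhanced fine: £2,090,870 + £1,672,696 = £3,763,566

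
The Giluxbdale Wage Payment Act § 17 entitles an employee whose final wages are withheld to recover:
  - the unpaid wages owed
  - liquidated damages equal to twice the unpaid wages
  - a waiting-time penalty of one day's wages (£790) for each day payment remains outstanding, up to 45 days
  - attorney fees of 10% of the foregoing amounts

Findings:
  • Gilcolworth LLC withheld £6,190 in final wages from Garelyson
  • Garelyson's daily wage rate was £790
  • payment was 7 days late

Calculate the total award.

Doubled: 2 × £6,190 = £12,380
Penalty days: min(7, 45) = 7
Waiting-time penalty: 7 × £790 = £5,530
Subtotal: £6,190 + £12,380 + £5,530 = £24,100
Attorney fees: 10% of £24,100 = £2,410
Total award: £24,100 + £2,410 = £26,510

Total award: £26,510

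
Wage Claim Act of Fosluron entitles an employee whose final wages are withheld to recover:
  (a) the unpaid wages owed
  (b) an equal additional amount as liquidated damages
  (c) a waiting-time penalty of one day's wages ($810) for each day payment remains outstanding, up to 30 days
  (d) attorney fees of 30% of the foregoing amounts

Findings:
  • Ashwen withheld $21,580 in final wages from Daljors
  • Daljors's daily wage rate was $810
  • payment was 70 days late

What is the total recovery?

Liquidated damages (equal amount): $21,580
Penalty days: min(70, 30) = 30
Waiting-time penalty: 30 × $810 = $24,300
Subtotal: $21,580 + $21,580 + $24,300 = $67,460
Attorney fees: 30% of $67,460 = $20,238
Total award: $67,460 + $20,238 = $87,698

$87,698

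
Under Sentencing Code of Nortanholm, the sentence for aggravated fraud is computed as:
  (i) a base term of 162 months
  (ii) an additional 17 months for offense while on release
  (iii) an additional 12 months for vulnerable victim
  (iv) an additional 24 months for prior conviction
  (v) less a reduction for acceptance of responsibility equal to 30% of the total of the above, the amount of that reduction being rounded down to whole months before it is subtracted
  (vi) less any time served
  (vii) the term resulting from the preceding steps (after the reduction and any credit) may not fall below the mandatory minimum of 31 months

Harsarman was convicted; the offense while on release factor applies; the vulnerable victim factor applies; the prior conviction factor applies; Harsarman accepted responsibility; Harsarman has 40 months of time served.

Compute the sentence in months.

111 months

Offense while on release enhancement: +17 months
Vulnerable victim enhancement: +12 months
Prior conviction enhancement: +24 months
Adjusted term: 162 months + 17 months + 12 months + 24 months = 215 months
Acceptance of responsibility reduction: 30% of 215 months = 64 months (rounded down)
After reduction: 215 − 64 = 151 months
Less time served: 151 months − 40 months = 111 months
Minimum 31 months: 111 months meets the minimum, no increase.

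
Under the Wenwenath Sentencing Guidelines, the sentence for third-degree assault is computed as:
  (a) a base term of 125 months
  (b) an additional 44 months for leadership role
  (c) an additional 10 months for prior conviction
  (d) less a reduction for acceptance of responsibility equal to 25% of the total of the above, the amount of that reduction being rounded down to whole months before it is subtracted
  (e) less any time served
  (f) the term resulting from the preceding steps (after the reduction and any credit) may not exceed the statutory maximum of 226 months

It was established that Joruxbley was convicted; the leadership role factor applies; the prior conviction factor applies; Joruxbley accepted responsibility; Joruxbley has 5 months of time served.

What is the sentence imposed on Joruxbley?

Leadership role enhancement: +44 months
Prior conviction enhancement: +10 months
Adjusted term: 125 months + 44 months + 10 months = 179 months
Acceptance of responsibility reduction: 25% of 179 months = 44 months (rounded down)
After reduction: 179 − 44 = 135 months
Less time served: 135 months − 5 months = 130 months
Cap at 226 months: 130 months is within the cap, no reduction.

Sentence: 130 months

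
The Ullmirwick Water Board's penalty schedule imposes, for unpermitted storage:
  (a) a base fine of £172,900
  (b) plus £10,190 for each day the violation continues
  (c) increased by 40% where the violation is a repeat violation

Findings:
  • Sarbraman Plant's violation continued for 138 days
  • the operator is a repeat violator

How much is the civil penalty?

Per-day component: 138 × £10,190 = £1,406,220
Base plus per-day: £172,900 + £1,406,220 = £1,579,120
Enhancement: 40% of £1,579,120 = £631,648
Enhanced fine: £1,579,120 + £631,648 = £2,210,768

Civil penalty: £2,210,768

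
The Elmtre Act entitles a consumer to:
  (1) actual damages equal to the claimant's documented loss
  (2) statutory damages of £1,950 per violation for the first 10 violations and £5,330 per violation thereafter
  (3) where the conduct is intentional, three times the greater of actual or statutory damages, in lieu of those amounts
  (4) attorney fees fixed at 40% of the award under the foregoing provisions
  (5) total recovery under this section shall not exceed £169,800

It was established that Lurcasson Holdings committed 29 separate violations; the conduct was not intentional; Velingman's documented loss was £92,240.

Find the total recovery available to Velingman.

£169,800

First 10 violations: 10 × £1,950 = £19,500
Remaining violations: (29 − 10) × £5,330 = £101,270
Statutory damages: £19,500 + £101,270 = £120,770
Conduct not intentional: the in-lieu enhancement does not apply.
Actual plus statutory damages: £92,240 + £120,770 = £213,010
Attorney fees: 40% of £213,010 = £85,204
Total before cap: £213,010 + £85,204 = £298,214
Cap at £169,800: £298,214 exceeds the cap → £169,800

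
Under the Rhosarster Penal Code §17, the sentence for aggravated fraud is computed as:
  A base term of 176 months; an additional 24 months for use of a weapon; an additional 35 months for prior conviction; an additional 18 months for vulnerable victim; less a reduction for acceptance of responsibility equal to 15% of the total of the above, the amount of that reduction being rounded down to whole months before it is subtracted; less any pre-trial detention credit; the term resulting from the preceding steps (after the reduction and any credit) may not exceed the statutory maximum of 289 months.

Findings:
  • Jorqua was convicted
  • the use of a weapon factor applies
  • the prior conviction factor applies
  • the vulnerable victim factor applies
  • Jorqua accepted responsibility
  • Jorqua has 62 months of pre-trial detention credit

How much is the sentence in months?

Use of a weapon enhancement: +24 months
Prior conviction enhancement: +35 months
Vulnerable victim enhancement: +18 months
Adjusted term: 176 months + 24 months + 35 months + 18 months = 253 months
Acceptance of responsibility reduction: 15% of 253 months = 37 months (rounded down)
After reduction: 253 − 37 = 216 months
Less pre-trial detention credit: 216 months − 62 months = 154 months
Cap at 289 months: 154 months is within the cap, no reduction.

154 months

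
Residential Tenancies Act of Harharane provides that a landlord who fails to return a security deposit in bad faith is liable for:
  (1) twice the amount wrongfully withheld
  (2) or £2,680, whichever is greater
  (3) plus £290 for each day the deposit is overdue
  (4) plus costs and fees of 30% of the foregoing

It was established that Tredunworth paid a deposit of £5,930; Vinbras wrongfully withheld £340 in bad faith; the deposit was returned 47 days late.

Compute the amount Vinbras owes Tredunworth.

£21,203

Doubled: 2 × £340 = £680
Minimum £2,680: £680 is below the minimum → £2,680
Late-return penalty: 47 × £290 = £13,630
Damages plus late penalty: £2,680 + £13,630 = £16,310
Costs and fees: 30% of £16,310 = £4,893
Total recovery: £16,310 + £4,893 = £21,203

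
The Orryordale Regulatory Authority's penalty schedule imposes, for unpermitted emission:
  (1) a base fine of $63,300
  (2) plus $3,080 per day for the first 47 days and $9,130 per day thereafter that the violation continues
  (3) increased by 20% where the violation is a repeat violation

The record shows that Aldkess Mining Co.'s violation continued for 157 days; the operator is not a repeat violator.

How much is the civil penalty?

First 47 days: 47 × $3,080 = $144,760
Remaining days: (157 − 47) × $9,130 = $1,004,300
Per-day component: $144,760 + $1,004,300 = $1,149,060
Base plus per-day: $63,300 + $1,149,060 = $1,212,360
The operator is not a repeat violator: no 20% increase.

$1,212,360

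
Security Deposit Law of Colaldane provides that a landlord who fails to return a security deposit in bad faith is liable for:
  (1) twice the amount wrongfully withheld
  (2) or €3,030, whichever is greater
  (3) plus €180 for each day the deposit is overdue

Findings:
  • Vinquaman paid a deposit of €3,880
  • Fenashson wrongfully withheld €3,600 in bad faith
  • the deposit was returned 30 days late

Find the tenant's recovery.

Recovery: €12,600

Doubled: 2 × €3,600 = €7,200
Minimum €3,030: €7,200 meets the minimum, no increase.
Late-return penalty: 30 × €180 = €5,400
Damages plus late penalty: €7,200 + €5,400 = €12,600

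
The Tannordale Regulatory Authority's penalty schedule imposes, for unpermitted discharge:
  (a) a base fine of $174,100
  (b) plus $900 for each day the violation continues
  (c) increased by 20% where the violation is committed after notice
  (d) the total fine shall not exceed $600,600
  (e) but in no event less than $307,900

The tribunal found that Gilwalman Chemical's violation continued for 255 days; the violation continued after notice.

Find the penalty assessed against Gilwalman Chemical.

Per-day component: 255 × $900 = $229,500
Base plus per-day: $174,100 + $229,500 = $403,600
Enhancement: 20% of $403,600 = $80,720
Enhanced fine: $403,600 + $80,720 = $484,320
Cap at $600,600: $484,320 is within the cap, no reduction.
Minimum $307,900: $484,320 meets the minimum, no increase.

$484,320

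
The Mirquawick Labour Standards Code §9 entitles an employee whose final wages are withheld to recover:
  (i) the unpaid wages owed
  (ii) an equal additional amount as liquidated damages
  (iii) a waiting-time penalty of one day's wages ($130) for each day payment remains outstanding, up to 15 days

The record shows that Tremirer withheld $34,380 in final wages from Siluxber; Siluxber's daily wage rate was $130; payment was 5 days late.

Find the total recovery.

$69,410

Liquidated damages (equal amount): $34,380
Penalty days: min(5, 15) = 5
Waiting-time penalty: 5 × $130 = $650
Total award: $34,380 + $34,380 + $650 = $69,410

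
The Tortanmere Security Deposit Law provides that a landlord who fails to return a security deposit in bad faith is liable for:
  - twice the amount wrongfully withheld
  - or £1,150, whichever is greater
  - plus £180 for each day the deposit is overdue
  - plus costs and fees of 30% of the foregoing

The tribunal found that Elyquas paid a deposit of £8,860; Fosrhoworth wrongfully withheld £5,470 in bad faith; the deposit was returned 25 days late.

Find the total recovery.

£20,072

Doubled: 2 × £5,470 = £10,940
Minimum £1,150: £10,940 meets the minimum, no increase.
Late-return penalty: 25 × £180 = £4,500
Damages plus late penalty: £10,940 + £4,500 = £15,440
Costs and fees: 30% of £15,440 = £4,632
Total recovery: £15,440 + £4,632 = £20,072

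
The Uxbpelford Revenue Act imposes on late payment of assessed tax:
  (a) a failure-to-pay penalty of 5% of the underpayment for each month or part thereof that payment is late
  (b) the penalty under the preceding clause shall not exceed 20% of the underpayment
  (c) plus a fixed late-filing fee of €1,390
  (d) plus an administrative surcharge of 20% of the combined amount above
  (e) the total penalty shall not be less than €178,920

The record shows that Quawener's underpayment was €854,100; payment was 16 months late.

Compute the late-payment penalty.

€206,652

Accrued rate: 5% × 16 = 80%, capped at 20% → 20%
Failure-to-pay penalty: 20% of €854,100 = €170,820
Penalty before surcharge: €170,820 + €1,390 = €172,210
Administrative surcharge: 20% of €172,210 = €34,442
Total penalty: €172,210 + €34,442 = €206,652
Minimum €178,920: €206,652 meets the minimum, no increase.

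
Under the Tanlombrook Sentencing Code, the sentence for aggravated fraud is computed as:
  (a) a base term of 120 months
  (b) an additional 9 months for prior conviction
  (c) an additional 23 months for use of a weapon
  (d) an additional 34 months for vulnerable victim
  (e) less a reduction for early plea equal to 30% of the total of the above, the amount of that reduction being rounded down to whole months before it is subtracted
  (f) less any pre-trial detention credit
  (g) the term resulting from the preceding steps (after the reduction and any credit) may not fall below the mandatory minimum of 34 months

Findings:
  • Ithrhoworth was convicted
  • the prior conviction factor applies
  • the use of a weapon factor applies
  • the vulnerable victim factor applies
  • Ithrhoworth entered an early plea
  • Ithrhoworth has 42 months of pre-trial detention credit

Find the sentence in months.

Prior conviction enhancement: +9 months
Use of a weapon enhancement: +23 months
Vulnerable victim enhancement: +34 months
Adjusted term: 120 months + 9 months + 23 months + 34 months = 186 months
Early plea reduction: 30% of 186 months = 55 months (rounded down)
After reduction: 186 − 55 = 131 months
Less pre-trial detention credit: 131 months − 42 months = 89 months
Minimum 34 months: 89 months meets the minimum, no increase.

89 months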